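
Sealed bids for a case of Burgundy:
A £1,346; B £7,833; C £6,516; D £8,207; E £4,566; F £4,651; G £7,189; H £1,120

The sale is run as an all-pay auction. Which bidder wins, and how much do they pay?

D pays £8,207

All-pay auction: the highest bidder wins the item, but every bidder pays their own bid.
Bids in order: 8,207 (D) > 7,833 (B) > 7,189 (G) > 6,516 (C) > 4,651 (F) > 4,566 (E) > …
D wins with the top bid; all bids are sunk regardless.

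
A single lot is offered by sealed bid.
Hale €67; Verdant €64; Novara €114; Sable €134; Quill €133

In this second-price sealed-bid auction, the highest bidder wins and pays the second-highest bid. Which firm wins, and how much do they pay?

Sable pays €133

Sorting bids: 134 (Sable) > 133 (Quill) > 114 (Novara) > 67 (Hale) > 64 (Verdant)
Sable wins with the highest bid; price is set by the runner-up at €133.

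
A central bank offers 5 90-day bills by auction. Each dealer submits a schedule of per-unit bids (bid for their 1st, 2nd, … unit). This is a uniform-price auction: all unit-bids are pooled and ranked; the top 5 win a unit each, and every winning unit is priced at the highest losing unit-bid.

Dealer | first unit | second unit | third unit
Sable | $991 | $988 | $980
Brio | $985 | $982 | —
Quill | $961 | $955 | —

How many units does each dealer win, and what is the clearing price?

Brio 2, Sable 3; clearing price $961

Merging the schedules and taking the best 5: 991 (Sable-1), 988 (Sable-2), 985 (Brio-1), 982 (Brio-2), 980 (Sable-3)
Highest rejected unit-bid = $961.
Allocation: Brio 2, Sable 3.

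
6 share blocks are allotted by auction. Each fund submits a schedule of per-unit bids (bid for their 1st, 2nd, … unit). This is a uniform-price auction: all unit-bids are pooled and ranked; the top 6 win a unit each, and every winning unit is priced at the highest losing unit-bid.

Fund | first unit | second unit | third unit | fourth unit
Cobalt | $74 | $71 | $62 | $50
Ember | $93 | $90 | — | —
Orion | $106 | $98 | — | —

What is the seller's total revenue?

Total revenue: $372

All unit-bids, highest first — top 6: 106 (Orion-1), 98 (Orion-2), 93 (Ember-1), 90 (Ember-2), 74 (Cobalt-1), 71 (Cobalt-2)
The (k+1)-th unit-bid is $62.
Allocation: Cobalt 2, Ember 2, Orion 2. Every unit priced at $62.
Revenue = 6 × 62 = $372.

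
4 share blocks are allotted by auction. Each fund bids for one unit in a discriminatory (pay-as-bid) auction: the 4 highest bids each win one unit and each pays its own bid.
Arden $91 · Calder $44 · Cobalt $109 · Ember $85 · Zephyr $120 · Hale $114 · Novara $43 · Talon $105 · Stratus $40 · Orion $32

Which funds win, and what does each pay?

Zephyr $120, Hale $114, Cobalt $109, Talon $105

Bids ranked high→low: 120 (Zephyr), 114 (Hale), 109 (Cobalt), 105 (Talon), 91 (Arden), 85 (Ember), …
Top 4: Zephyr, Hale, Cobalt, Talon.
Each winner pays its own bid: Zephyr $120, Hale $114, Cobalt $109, Talon $105.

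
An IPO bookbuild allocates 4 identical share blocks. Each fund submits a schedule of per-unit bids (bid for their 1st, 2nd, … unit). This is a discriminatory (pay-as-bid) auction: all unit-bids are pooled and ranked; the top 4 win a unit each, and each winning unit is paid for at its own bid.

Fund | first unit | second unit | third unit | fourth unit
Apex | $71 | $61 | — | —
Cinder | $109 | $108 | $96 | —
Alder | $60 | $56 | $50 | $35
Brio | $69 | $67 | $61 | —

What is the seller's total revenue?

Pooled unit-bids ranked (top 4): 109 (Cinder-1), 108 (Cinder-2), 96 (Cinder-3), 71 (Apex-1)
Next rejected bid: $69 (not a price — pay-as-bid).
Each winning unit pays its own bid.
Revenue = 109 + 108 + 96 + 71 = $384.

Total revenue: $384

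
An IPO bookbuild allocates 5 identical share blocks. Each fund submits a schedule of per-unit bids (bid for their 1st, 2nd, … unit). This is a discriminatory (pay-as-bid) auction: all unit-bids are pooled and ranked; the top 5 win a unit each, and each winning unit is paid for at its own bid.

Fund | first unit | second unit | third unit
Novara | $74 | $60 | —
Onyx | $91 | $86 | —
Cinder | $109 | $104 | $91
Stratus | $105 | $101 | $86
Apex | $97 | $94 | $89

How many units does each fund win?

Apex 1, Cinder 2, Stratus 2

All unit-bids, highest first — top 5: 109 (Cinder-1), 105 (Stratus-1), 104 (Cinder-2), 101 (Stratus-2), 97 (Apex-1)
Next rejected bid: $94 (not a price — pay-as-bid).
Allocation: Apex 1, Cinder 2, Stratus 2.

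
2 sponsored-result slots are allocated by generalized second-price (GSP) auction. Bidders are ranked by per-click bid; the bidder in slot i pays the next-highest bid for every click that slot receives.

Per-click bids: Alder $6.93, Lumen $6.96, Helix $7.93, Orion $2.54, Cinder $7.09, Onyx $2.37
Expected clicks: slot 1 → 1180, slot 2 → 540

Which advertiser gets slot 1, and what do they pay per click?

Ranked by bid: $7.93 (Helix) > $7.09 (Cinder) > $6.96 (Lumen) > …
Slot 1 goes to the first-ranked bidder, Helix, who pays the next bid down: $7.09/click.

Helix; $7.09 per click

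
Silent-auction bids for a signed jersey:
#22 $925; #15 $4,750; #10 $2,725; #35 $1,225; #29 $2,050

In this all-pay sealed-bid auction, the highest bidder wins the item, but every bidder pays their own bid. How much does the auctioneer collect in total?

Total revenue: $11,675

Sorting bids: 4,750 (#15) > 2,725 (#10) > 2,050 (#29) > 1,225 (#35) > 925 (#22)
#15 wins with the top bid; all bids are sunk regardless.
Every bidder forfeits their bid regardless of winning.
Revenue = 925 + 4,750 + 2,725 + 1,225 + 2,050 = $11,675.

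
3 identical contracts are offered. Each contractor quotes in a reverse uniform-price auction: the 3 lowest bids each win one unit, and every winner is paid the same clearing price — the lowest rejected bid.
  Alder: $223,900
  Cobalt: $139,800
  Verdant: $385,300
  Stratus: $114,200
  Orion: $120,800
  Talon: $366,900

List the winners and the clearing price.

Ordering the bids: 114,200 (Stratus), 120,800 (Orion), 139,800 (Cobalt), 223,900 (Alder), 366,900 (Talon), …
Winners (3 units): Stratus, Orion, Cobalt.
Lowest unsuccessful bid: $223,900 → clearing price.

Stratus, Orion, Cobalt; each is paid $223,900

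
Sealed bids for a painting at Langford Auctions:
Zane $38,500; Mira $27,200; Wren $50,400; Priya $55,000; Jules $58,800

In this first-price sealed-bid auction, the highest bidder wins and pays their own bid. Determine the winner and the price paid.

Bids in order: 58,800 (Jules) > 55,000 (Priya) > 50,400 (Wren) > 38,500 (Zane) > 27,200 (Mira)
Jules has the highest bid and pays exactly that: $58,800.

Jules pays $58,800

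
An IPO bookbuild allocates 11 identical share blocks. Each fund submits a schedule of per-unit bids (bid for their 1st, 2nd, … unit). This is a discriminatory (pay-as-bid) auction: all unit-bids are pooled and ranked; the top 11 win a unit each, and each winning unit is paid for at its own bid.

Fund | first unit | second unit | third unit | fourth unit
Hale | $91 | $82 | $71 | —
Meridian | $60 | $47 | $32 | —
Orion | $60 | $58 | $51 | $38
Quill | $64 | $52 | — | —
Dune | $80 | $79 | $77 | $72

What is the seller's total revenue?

Total revenue: $794

Pooled unit-bids ranked (top 11): 91 (Hale-1), 82 (Hale-2), 80 (Dune-1), 79 (Dune-2), 77 (Dune-3), 72 (Dune-4), 71 (Hale-3), 64 (Quill-1), 60 (Meridian-1), 60 (Orion-1), 58 (Orion-2)
Next rejected bid: $52 (not a price — pay-as-bid).
Each winning unit pays its own bid.
Revenue = 91 + 82 + 80 + 79 + 77 + 72 + 71 + 64 + 60 + 60 + 58 = $794.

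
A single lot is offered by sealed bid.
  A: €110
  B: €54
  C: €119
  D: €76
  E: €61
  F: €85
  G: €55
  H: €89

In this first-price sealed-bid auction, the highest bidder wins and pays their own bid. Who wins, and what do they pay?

C pays €119

Sorting bids: 119 (C) > 110 (A) > 89 (H) > 85 (F) > 76 (D) > 61 (E) > …
C is highest → pays own bid, €119.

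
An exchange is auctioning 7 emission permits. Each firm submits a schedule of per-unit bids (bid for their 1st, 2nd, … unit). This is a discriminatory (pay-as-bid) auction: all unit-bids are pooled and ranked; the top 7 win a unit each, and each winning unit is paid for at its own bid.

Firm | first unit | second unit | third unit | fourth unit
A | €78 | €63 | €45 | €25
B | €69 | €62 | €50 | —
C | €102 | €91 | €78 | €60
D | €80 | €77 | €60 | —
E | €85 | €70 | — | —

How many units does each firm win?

Merging the schedules and taking the best 7: 102 (C-1), 91 (C-2), 85 (E-1), 80 (D-1), 78 (A-1), 78 (C-3), 77 (D-2)
Next rejected bid: €70 (not a price — pay-as-bid).
Allocation: A 1, C 3, D 2, E 1.

A 1, C 3, D 2, E 1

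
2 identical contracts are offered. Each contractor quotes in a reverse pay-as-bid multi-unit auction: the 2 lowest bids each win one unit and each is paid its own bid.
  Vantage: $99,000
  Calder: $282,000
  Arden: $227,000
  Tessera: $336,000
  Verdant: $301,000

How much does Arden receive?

Arden is paid $227,000

Sorting: 99,000 (Vantage), 227,000 (Arden), 282,000 (Calder), 301,000 (Verdant), …
The 2 lowest are Vantage, Arden.
Arden wins → own bid $227,000.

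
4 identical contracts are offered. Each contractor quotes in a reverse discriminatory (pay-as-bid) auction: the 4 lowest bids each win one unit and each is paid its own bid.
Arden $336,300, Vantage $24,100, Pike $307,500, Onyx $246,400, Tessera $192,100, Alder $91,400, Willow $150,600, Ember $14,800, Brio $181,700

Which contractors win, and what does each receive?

Ember $14,800, Vantage $24,100, Alder $91,400, Willow $150,600

Sorting: 14,800 (Ember), 24,100 (Vantage), 91,400 (Alder), 150,600 (Willow), 181,700 (Brio), 192,100 (Tessera), …
The 4 lowest are Ember, Vantage, Alder, Willow.
Each winner is paid its own bid: Ember $14,800, Vantage $24,100, Alder $91,400, Willow $150,600.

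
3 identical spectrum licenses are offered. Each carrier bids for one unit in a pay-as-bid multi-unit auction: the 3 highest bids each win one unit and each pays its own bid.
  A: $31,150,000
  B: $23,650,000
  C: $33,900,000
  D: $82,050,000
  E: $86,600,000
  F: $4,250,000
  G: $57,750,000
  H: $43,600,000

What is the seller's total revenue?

Total revenue: $226,400,000

Ordering the bids: 86,600,000 (E), 82,050,000 (D), 57,750,000 (G), 43,600,000 (H), 33,900,000 (C), …
Winners (3 units): E, D, G.
Total revenue = 86,600,000 + 82,050,000 + 57,750,000 = $226,400,000.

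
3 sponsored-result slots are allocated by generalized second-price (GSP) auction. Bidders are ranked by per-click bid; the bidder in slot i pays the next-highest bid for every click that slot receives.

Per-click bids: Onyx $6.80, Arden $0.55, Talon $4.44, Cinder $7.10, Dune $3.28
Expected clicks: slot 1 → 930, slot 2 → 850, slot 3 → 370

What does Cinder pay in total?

Cinder pays $6324.00

Sorting advertisers: $7.10 (Cinder) > $6.80 (Onyx) > $4.44 (Talon) > $3.28 (Dune) > …
Cinder holds slot 1 → pays next bid $6.80 × 930 clicks = $6324.00.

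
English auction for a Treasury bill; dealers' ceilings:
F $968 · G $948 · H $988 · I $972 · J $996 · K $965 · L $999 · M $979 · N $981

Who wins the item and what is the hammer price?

L wins at $996

Limits in order: 999 (L) > 996 (J) > 988 (H) > 981 (N) > 979 (M) > 972 (I) > …
Bidding ends when J exits at $996; L takes it.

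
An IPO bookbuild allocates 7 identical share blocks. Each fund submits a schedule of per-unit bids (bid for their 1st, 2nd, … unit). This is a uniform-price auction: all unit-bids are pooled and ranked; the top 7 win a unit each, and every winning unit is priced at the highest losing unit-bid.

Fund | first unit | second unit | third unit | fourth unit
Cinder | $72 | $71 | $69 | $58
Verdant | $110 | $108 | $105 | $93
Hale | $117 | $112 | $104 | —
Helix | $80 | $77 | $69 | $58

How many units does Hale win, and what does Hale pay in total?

Pooled unit-bids ranked (top 7): 117 (Hale-1), 112 (Hale-2), 110 (Verdant-1), 108 (Verdant-2), 105 (Verdant-3), 104 (Hale-3), 93 (Verdant-4)
The (k+1)-th unit-bid is $80.
Hale wins 3 unit(s) at $80 each.

Hale: 3 units, pays $240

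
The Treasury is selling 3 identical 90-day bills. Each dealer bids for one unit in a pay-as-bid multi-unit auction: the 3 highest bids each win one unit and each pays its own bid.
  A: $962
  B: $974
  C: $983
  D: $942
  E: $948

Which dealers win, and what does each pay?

C $983, B $974, A $962

Bids ranked high→low: 983 (C), 974 (B), 962 (A), 948 (E), 942 (D)
The 3 highest are C, B, A.
Each winner pays its own bid: C $983, B $974, A $962.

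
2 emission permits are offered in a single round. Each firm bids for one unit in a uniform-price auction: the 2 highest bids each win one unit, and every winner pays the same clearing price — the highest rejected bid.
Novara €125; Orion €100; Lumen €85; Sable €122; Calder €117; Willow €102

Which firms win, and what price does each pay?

Novara, Sable; each pays €117

Bids ranked high→low: 125 (Novara), 122 (Sable), 117 (Calder), 102 (Willow), …
The 2 highest are Novara, Sable.
Clearing price = highest rejected bid = €117.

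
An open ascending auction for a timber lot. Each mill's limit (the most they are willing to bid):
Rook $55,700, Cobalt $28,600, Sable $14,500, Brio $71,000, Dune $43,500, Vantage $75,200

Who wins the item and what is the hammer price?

Limits in order: 75,200 (Vantage) > 71,000 (Brio) > 55,700 (Rook) > 43,500 (Dune) > 28,600 (Cobalt) > 14,500 (Sable)
Once the price passes $71,000, only Vantage is left; the hammer falls at Brio's limit of $71,000.

Vantage wins at $71,000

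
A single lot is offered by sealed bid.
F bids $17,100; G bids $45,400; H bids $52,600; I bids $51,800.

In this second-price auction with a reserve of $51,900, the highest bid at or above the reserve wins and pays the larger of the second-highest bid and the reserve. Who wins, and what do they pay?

H pays $51,900

Bids in order: 52,600 (H) > 51,800 (I) > 45,400 (G) > 17,100 (F)
H has the top bid at or above the reserve ($52,600).
Second-highest bid $51,800 is below the reserve $51,900, so the reserve binds → payment $51,900.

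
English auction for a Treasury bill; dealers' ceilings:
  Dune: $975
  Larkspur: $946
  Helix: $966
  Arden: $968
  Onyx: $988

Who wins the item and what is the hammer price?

Limits in order: 988 (Onyx) > 975 (Dune) > 968 (Arden) > 966 (Helix) > 946 (Larkspur)
Bidding ends when Dune exits at $975; Onyx takes it.

Onyx wins at $975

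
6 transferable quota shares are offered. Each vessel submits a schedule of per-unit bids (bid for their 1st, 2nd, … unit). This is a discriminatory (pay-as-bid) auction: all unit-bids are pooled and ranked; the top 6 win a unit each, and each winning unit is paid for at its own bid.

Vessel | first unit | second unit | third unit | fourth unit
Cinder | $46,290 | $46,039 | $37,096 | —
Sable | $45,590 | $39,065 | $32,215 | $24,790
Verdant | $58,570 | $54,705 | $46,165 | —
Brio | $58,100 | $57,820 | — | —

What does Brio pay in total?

Brio pays $115,920

All unit-bids, highest first — top 6: 58,570 (Verdant-1), 58,100 (Brio-1), 57,820 (Brio-2), 54,705 (Verdant-2), 46,290 (Cinder-1), 46,165 (Verdant-3)
Next rejected bid: $46,039 (not a price — pay-as-bid).
Brio's winning unit-bids: 58,100 + 57,820 = $115,920.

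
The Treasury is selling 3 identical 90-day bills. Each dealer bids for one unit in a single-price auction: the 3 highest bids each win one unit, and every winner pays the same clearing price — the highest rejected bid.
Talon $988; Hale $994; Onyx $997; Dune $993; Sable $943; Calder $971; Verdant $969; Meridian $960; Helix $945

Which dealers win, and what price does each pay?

Bids ranked high→low: 997 (Onyx), 994 (Hale), 993 (Dune), 988 (Talon), 971 (Calder), …
Top 3: Onyx, Hale, Dune.
Clearing price = highest rejected bid = $988.

Onyx, Hale, Dune; each pays $988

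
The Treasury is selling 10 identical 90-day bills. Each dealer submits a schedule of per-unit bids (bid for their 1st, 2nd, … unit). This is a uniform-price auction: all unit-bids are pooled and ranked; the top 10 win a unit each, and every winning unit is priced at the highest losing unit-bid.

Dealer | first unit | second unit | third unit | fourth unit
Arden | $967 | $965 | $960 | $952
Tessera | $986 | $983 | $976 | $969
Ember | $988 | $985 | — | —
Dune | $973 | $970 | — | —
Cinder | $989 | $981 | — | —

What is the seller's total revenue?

Total revenue: $9,670

Merging the schedules and taking the best 10: 989 (Cinder-1), 988 (Ember-1), 986 (Tessera-1), 985 (Ember-2), 983 (Tessera-2), 981 (Cinder-2), 976 (Tessera-3), 973 (Dune-1), 970 (Dune-2), 969 (Tessera-4)
The (k+1)-th unit-bid is $967.
Allocation: Cinder 2, Dune 2, Ember 2, Tessera 4. Every unit priced at $967.
Revenue = 10 × 967 = $9,670.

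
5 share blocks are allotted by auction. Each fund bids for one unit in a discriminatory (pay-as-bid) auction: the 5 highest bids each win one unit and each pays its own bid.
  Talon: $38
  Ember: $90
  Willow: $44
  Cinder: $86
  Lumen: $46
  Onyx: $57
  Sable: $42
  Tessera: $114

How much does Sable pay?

Sable pays $0

Bids ranked high→low: 114 (Tessera), 90 (Ember), 86 (Cinder), 57 (Onyx), 46 (Lumen), 44 (Willow), 42 (Sable), …
Top 5: Tessera, Ember, Cinder, Onyx, Lumen.
Sable does not win → $0.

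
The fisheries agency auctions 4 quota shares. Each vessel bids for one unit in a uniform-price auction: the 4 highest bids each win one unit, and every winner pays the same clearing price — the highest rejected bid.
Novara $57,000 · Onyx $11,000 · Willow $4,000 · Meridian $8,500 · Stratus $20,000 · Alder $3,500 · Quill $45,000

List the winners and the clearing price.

Ordering the bids: 57,000 (Novara), 45,000 (Quill), 20,000 (Stratus), 11,000 (Onyx), 8,500 (Meridian), 4,000 (Willow), …
Winners (4 units): Novara, Quill, Stratus, Onyx.
Highest unsuccessful bid: $8,500 → clearing price.

Novara, Quill, Stratus, Onyx; each pays $8,500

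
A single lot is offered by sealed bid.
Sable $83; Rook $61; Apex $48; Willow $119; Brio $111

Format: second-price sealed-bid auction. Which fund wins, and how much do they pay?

Willow pays $111

Bids ranked: 119 (Willow) > 111 (Brio) > 83 (Sable) > 61 (Rook) > 48 (Apex)
Second-price: Willow pays Brio's bid of $111.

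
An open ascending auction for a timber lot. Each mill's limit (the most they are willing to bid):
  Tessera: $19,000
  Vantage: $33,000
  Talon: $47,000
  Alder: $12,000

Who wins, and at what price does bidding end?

Talon wins at $33,000

Limits ranked: 47,000 (Talon) > 33,000 (Vantage) > 19,000 (Tessera) > 12,000 (Alder)
Vantage is the last rival to drop out, at $33,000; Talon remains and wins at that price.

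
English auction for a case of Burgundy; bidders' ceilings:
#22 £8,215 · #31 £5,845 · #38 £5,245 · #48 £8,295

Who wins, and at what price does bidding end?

Open ascending-bid auction: the price rises until one bidder remains; the winner pays the price at which the last rival dropped out.
Limits in order: 8,295 (#48) > 8,215 (#22) > 5,845 (#31) > 5,245 (#38)
#22 is the last rival to drop out, at £8,215; #48 remains and wins at that price.

#48 wins at £8,215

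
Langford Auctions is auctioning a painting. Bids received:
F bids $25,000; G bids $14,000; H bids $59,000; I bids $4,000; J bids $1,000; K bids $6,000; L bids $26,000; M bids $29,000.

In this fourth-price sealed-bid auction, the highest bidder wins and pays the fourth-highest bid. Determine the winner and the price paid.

Bids ranked: 59,000 (H) > 29,000 (M) > 26,000 (L) > 25,000 (F) > 14,000 (G) > 6,000 (K) > …
H wins; payment is bid #4 in the ranking = $25,000.

H pays $25,000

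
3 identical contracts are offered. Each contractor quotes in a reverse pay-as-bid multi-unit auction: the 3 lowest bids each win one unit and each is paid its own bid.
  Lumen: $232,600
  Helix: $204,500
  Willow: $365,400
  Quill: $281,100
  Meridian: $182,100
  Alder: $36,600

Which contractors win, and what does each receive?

Alder $36,600, Meridian $182,100, Helix $204,500

Bids ranked low→high: 36,600 (Alder), 182,100 (Meridian), 204,500 (Helix), 232,600 (Lumen), 281,100 (Quill), …
Lowest 3: Alder, Meridian, Helix.
Each winner is paid its own bid: Alder $36,600, Meridian $182,100, Helix $204,500.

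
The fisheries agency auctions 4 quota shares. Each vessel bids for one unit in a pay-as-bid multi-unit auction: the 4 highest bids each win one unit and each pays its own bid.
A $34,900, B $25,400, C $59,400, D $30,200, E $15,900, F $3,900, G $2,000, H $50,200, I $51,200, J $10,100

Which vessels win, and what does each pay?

Sorting: 59,400 (C), 51,200 (I), 50,200 (H), 34,900 (A), 30,200 (D), 25,400 (B), …
Winners (4 units): C, I, H, A.
Each winner pays its own bid: C $59,400, I $51,200, H $50,200, A $34,900.

C $59,400, I $51,200, H $50,200, A $34,900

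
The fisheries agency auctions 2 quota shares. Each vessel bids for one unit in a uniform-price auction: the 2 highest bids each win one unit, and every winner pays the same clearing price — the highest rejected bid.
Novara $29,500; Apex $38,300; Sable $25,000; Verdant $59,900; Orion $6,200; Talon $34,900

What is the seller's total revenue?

Ordering the bids: 59,900 (Verdant), 38,300 (Apex), 34,900 (Talon), 29,500 (Novara), …
Top 2: Verdant, Apex.
Clearing price = highest rejected bid = $34,900.
Total revenue = 2 × $34,900 = $69,800.

Total revenue: $69,800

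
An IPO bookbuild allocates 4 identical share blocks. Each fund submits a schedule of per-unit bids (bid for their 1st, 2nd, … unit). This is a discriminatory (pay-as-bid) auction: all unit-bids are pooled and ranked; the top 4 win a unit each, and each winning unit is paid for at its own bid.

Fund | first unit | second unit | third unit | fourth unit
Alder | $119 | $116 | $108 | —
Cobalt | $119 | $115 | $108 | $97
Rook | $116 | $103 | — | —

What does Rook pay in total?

All unit-bids, highest first — top 4: 119 (Alder-1), 119 (Cobalt-1), 116 (Alder-2), 116 (Rook-1)
Next rejected bid: $115 (not a price — pay-as-bid).
Rook's winning unit-bids: 116 = $116.

Rook pays $116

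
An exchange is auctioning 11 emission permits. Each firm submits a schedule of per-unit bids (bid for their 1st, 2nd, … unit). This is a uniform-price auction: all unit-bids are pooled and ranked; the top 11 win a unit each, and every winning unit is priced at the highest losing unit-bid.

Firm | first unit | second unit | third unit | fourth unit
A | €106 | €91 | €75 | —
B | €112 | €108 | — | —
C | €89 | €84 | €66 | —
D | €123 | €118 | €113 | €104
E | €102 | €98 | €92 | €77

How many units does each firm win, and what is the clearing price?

A 2, B 2, D 4, E 3; clearing price €89

Pooled unit-bids ranked (top 11): 123 (D-1), 118 (D-2), 113 (D-3), 112 (B-1), 108 (B-2), 106 (A-1), 104 (D-4), 102 (E-1), 98 (E-2), 92 (E-3), 91 (A-2)
Highest rejected unit-bid = €89.
Allocation: A 2, B 2, D 4, E 3.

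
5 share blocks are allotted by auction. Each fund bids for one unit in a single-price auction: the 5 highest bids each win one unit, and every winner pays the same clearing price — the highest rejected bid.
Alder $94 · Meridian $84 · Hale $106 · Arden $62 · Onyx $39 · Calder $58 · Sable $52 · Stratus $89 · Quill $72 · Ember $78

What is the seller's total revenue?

Sorting: 106 (Hale), 94 (Alder), 89 (Stratus), 84 (Meridian), 78 (Ember), 72 (Quill), 62 (Arden), …
Winners (5 units): Hale, Alder, Stratus, Meridian, Ember.
First losing bid is Quill's $72, which sets the uniform price.
Total revenue = 5 × $72 = $360.

Total revenue: $360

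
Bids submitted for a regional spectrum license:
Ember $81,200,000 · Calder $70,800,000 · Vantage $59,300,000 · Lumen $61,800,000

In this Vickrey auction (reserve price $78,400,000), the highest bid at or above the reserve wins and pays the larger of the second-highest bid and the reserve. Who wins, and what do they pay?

Ember pays $78,400,000

Vickrey auction (reserve price $78,400,000): the highest bid at or above the reserve wins and pays the larger of the second-highest bid and the reserve.
Bids in order: 81,200,000 (Ember) > 70,800,000 (Calder) > 61,800,000 (Lumen) > 59,300,000 (Vantage)
Ember has the top bid at or above the reserve ($81,200,000).
Second-highest bid $70,800,000 is below the reserve $78,400,000, so the reserve binds → payment $78,400,000.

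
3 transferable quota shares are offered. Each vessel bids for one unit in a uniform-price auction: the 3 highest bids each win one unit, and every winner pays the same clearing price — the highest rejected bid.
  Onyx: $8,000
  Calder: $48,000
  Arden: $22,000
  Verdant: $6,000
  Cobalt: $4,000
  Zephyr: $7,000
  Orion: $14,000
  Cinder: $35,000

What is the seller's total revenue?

Total revenue: $42,000

Sorting: 48,000 (Calder), 35,000 (Cinder), 22,000 (Arden), 14,000 (Orion), 8,000 (Onyx), …
Top 3: Calder, Cinder, Arden.
Clearing price = highest rejected bid = $14,000.
Total revenue = 3 × $14,000 = $42,000.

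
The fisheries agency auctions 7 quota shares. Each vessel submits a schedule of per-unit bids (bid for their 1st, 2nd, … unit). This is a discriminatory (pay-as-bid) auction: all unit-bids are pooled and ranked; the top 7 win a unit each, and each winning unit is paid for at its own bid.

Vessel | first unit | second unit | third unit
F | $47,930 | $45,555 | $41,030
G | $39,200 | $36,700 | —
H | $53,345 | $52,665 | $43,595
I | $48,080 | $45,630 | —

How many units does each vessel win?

All unit-bids, highest first — top 7: 53,345 (H-1), 52,665 (H-2), 48,080 (I-1), 47,930 (F-1), 45,630 (I-2), 45,555 (F-2), 43,595 (H-3)
Next rejected bid: $41,030 (not a price — pay-as-bid).
Allocation: F 2, H 3, I 2.

F 2, H 3, I 2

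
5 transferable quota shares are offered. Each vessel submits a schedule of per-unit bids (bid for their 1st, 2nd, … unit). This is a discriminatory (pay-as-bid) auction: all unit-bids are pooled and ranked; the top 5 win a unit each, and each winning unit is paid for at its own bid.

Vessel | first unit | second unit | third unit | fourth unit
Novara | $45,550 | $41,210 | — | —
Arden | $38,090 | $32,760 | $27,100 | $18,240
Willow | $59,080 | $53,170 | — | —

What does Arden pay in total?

All unit-bids, highest first — top 5: 59,080 (Willow-1), 53,170 (Willow-2), 45,550 (Novara-1), 41,210 (Novara-2), 38,090 (Arden-1)
Next rejected bid: $32,760 (not a price — pay-as-bid).
Arden's winning unit-bids: 38,090 = $38,090.

Arden pays $38,090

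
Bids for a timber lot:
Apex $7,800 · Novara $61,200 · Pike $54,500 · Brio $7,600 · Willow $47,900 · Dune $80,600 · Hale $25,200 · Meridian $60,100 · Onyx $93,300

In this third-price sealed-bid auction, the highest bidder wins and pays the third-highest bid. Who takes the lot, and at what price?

Onyx pays $61,200

Bids ranked: 93,300 (Onyx) > 80,600 (Dune) > 61,200 (Novara) > 60,100 (Meridian) > 54,500 (Pike) > 47,900 (Willow) > …
Onyx is highest; pays the third-highest bid, $61,200.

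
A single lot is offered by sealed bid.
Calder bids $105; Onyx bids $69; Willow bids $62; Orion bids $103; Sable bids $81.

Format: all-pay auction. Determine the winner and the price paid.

Calder pays $105

All-pay auction: the highest bidder wins the item, but every bidder pays their own bid.
Sorting bids: 105 (Calder) > 103 (Orion) > 81 (Sable) > 69 (Onyx) > 62 (Willow)
Calder wins with the top bid; all bids are sunk regardless.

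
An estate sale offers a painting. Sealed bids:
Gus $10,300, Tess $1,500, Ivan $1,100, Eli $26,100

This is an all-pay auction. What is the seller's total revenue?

All-pay auction: the highest bidder wins the item, but every bidder pays their own bid.
Bids ranked: 26,100 (Eli) > 10,300 (Gus) > 1,500 (Tess) > 1,100 (Ivan)
Eli wins with the top bid; all bids are sunk regardless.
Every bidder forfeits their bid regardless of winning.
Revenue = 10,300 + 1,500 + 1,100 + 26,100 = $39,000.

Total revenue: $39,000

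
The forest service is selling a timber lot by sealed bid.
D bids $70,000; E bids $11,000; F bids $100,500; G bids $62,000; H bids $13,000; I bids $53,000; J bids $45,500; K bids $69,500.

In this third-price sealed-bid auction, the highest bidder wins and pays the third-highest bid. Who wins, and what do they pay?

Rule: the highest bidder wins and pays the third-highest bid.
Bids ranked: 100,500 (F) > 70,000 (D) > 69,500 (K) > 62,000 (G) > 53,000 (I) > 45,500 (J) > …
F is highest; pays the third-highest bid, $69,500.

F pays $69,500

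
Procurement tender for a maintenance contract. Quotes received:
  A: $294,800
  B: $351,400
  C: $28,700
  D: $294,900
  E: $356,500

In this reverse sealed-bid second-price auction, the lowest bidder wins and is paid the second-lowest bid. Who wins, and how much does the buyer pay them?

C is paid $294,800

Reverse sealed-bid second-price auction: the lowest bidder wins and is paid the second-lowest bid.
Bids in order: 28,700 (C) < 294,800 (A) < 294,900 (D) < 351,400 (B) < 356,500 (E)
C wins with the lowest bid; price is set by the runner-up at $294,800.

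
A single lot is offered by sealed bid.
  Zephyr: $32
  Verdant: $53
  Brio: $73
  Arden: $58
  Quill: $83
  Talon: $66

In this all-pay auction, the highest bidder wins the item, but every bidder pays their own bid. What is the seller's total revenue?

Total revenue: $365

Bids ranked: 83 (Quill) > 73 (Brio) > 66 (Talon) > 58 (Arden) > 53 (Verdant) > 32 (Zephyr)
Quill wins with the top bid; all bids are sunk regardless.
Every bidder forfeits their bid regardless of winning.
Revenue = 32 + 53 + 73 + 58 + 83 + 66 = $365.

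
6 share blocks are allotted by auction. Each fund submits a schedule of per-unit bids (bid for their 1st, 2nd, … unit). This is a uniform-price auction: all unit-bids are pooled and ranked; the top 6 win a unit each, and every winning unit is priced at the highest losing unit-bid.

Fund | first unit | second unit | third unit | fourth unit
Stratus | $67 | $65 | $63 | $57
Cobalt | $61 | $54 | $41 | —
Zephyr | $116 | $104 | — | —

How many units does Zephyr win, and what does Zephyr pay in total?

Zephyr: 2 units, pays $114

Merging the schedules and taking the best 6: 116 (Zephyr-1), 104 (Zephyr-2), 67 (Stratus-1), 65 (Stratus-2), 63 (Stratus-3), 61 (Cobalt-1)
The (k+1)-th unit-bid is $57.
Zephyr wins 2 unit(s) at $57 each.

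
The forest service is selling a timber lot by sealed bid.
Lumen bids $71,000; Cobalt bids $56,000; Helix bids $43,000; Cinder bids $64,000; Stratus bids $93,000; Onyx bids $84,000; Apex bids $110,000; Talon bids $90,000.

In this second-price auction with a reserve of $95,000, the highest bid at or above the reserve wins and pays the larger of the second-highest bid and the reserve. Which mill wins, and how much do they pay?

Apex pays $95,000

Sorting bids: 110,000 (Apex) > 93,000 (Stratus) > 90,000 (Talon) > 84,000 (Onyx) > 71,000 (Lumen) > 64,000 (Cinder) > …
Apex has the top bid at or above the reserve ($110,000).
Second-highest bid $93,000 is below the reserve $95,000, so the reserve binds → payment $95,000.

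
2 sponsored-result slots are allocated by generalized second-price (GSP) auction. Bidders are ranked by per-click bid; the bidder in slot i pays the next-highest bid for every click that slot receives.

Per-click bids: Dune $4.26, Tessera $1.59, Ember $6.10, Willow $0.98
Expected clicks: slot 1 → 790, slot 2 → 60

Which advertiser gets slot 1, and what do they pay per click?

Per-click bids in order: $6.10 (Ember) > $4.26 (Dune) > $1.59 (Tessera) > …
Slot 1 goes to the first-ranked bidder, Ember, who pays the next bid down: $4.26/click.

Ember; $4.26 per click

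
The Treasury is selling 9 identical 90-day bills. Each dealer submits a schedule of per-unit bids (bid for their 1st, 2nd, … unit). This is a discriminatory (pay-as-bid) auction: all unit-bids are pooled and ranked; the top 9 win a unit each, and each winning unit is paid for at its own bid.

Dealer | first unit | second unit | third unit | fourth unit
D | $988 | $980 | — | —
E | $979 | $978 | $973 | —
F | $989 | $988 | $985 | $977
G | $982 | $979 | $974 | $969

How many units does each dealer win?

D 2, E 2, F 3, G 2

All unit-bids, highest first — top 9: 989 (F-1), 988 (D-1), 988 (F-2), 985 (F-3), 982 (G-1), 980 (D-2), 979 (E-1), 979 (G-2), 978 (E-2)
Next rejected bid: $977 (not a price — pay-as-bid).
Allocation: D 2, E 2, F 3, G 2.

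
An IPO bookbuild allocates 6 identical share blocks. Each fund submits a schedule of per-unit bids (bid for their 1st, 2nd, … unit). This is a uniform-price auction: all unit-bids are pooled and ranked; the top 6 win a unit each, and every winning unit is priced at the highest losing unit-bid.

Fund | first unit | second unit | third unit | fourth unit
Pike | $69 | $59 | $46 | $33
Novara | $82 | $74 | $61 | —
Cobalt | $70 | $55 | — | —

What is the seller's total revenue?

Total revenue: $330

Pooled unit-bids ranked (top 6): 82 (Novara-1), 74 (Novara-2), 70 (Cobalt-1), 69 (Pike-1), 61 (Novara-3), 59 (Pike-2)
First bid not allocated: $55.
Allocation: Cobalt 1, Novara 3, Pike 2. Every unit priced at $55.
Revenue = 6 × 55 = $330.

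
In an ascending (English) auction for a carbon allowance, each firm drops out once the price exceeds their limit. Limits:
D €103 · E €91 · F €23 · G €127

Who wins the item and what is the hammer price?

Ascending (English) auction: the price rises until one bidder remains; the winner pays the price at which the last rival dropped out.
Limits ranked: 127 (G) > 103 (D) > 91 (E) > 23 (F)
Once the price passes €103, only G is left; the hammer falls at D's limit of €103.

G wins at €103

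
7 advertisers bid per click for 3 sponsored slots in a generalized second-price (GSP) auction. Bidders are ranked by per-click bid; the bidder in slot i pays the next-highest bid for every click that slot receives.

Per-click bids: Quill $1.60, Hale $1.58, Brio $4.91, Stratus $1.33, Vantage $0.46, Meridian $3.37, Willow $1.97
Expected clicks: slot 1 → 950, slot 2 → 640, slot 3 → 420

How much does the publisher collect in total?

Total revenue: $5134.30

Per-click bids in order: $4.91 (Brio) > $3.37 (Meridian) > $1.97 (Willow) > $1.60 (Quill) > …
Slot 1: Brio pays $3.37 × 950 = $3201.50
Slot 2: Meridian pays $1.97 × 640 = $1260.80
Slot 3: Willow pays $1.60 × 420 = $672.00
Total = $5134.30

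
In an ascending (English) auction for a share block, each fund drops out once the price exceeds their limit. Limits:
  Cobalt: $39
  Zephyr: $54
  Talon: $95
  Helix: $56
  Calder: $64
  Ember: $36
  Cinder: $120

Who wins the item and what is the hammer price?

Cinder wins at $95

Limits ranked: 120 (Cinder) > 95 (Talon) > 64 (Calder) > 56 (Helix) > 54 (Zephyr) > 39 (Cobalt) > …
Once the price passes $95, only Cinder is left; the hammer falls at Talon's limit of $95.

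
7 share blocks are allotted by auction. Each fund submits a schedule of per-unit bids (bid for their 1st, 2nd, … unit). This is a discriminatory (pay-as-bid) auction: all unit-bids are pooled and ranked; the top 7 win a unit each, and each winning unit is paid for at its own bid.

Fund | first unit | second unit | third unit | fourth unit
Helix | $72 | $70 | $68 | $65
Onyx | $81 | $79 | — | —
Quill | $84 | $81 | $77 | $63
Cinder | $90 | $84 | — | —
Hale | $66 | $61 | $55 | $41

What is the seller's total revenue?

All unit-bids, highest first — top 7: 90 (Cinder-1), 84 (Quill-1), 84 (Cinder-2), 81 (Onyx-1), 81 (Quill-2), 79 (Onyx-2), 77 (Quill-3)
Next rejected bid: $72 (not a price — pay-as-bid).
Each winning unit pays its own bid.
Revenue = 90 + 84 + 84 + 81 + 81 + 79 + 77 = $576.

Total revenue: $576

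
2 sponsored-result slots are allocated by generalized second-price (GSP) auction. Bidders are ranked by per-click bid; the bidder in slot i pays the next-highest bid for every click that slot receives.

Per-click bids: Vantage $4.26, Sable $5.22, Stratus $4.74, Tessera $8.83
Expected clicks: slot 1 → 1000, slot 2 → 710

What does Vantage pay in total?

Ranked by bid: $8.83 (Tessera) > $5.22 (Sable) > $4.74 (Stratus) > …
Vantage ranks below slot 2 → no slot, pays nothing.

Vantage pays $0.00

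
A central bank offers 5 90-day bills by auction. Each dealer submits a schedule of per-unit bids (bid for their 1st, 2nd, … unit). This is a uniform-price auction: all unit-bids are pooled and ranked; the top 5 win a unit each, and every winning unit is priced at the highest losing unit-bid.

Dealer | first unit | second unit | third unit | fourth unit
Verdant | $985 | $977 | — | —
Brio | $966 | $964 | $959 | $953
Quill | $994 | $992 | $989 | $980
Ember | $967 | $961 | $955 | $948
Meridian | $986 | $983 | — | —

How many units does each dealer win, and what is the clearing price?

All unit-bids, highest first — top 5: 994 (Quill-1), 992 (Quill-2), 989 (Quill-3), 986 (Meridian-1), 985 (Verdant-1)
First bid not allocated: $983.
Allocation: Meridian 1, Quill 3, Verdant 1.

Meridian 1, Quill 3, Verdant 1; clearing price $983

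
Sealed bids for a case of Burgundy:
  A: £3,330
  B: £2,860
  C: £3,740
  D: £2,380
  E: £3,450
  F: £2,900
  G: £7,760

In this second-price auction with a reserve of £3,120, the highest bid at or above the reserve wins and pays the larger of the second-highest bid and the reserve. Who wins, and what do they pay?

Rule: the highest bid at or above the reserve wins and pays the larger of the second-highest bid and the reserve.
Bids in order: 7,760 (G) > 3,740 (C) > 3,450 (E) > 3,330 (A) > 2,900 (F) > 2,860 (B) > …
Highest eligible bid: G at £7,760.
max(second-highest £3,740, reserve £3,120) = £3,740; the reserve does not bind.

G pays £3,740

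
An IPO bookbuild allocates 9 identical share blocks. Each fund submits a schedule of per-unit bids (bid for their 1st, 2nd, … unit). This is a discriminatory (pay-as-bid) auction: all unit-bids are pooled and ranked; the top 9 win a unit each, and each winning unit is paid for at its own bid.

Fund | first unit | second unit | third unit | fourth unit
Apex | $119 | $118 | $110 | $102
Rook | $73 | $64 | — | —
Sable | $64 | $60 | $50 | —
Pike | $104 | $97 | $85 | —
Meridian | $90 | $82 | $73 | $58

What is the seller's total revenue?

Pooled unit-bids ranked (top 9): 119 (Apex-1), 118 (Apex-2), 110 (Apex-3), 104 (Pike-1), 102 (Apex-4), 97 (Pike-2), 90 (Meridian-1), 85 (Pike-3), 82 (Meridian-2)
Next rejected bid: $73 (not a price — pay-as-bid).
Each winning unit pays its own bid.
Revenue = 119 + 118 + 110 + 104 + 102 + 97 + 90 + 85 + 82 = $907.

Total revenue: $907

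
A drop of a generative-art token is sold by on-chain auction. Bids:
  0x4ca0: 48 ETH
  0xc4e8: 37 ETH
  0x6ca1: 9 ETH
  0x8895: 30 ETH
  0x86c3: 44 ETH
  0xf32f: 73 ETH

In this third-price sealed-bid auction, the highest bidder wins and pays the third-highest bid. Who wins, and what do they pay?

Third-price sealed-bid auction: the highest bidder wins and pays the third-highest bid.
Bids in order: 73 (0xf32f) > 48 (0x4ca0) > 44 (0x86c3) > 37 (0xc4e8) > 30 (0x8895) > 9 (0x6ca1)
0xf32f wins; payment is bid #3 in the ranking = 44 ETH.

0xf32f pays 44 ETH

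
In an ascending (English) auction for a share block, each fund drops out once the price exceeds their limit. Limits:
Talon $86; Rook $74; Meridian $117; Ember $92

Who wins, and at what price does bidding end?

Meridian wins at $92

Limits in order: 117 (Meridian) > 92 (Ember) > 86 (Talon) > 74 (Rook)
Bidding ends when Ember exits at $92; Meridian takes it.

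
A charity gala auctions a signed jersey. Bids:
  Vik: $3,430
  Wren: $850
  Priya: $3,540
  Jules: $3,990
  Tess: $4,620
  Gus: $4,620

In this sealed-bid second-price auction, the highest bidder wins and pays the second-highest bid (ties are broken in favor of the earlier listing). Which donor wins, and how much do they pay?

Bids in order: 4,620 (Tess) > 4,620 (Gus) > 3,990 (Jules) > 3,540 (Priya) > 3,430 (Vik) > 850 (Wren)
Tie at $4,620 → Tess wins by tie-break.
Tess wins with the highest bid; price is set by the runner-up at $4,620.

Tess pays $4,620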